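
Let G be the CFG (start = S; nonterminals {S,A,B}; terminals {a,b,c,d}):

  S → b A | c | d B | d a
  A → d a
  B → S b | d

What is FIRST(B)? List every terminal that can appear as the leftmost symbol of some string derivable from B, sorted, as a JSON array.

FIRST sets, iterate to fixpoint:
round 1:
  A via A→d a: +{d}
  B via B→d: +{d}
  S via S→b A: +{b}
  S via S→c: +{c}
  S via S→d B: +{d}
  FIRST(S)={b,c,d}  FIRST(A)={d}  FIRST(B)={d}
round 2:
  B via B→S b: +{b,c}
  FIRST(S)={b,c,d}  FIRST(A)={d}  FIRST(B)={b,c,d}
round 3: (no change)
  FIRST(S)={b,c,d}  FIRST(A)={d}  FIRST(B)={b,c,d}

FIRST(B) = ["b", "c", "d"]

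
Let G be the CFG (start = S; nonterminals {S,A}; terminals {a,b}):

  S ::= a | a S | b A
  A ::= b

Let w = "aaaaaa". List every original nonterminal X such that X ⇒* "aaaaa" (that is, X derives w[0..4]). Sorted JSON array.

CNF form of G:
  S -> T0 S | T1 A | a
  A -> b
  T0 -> a
  T1 -> b

CYK fill, restricted to cells inside w[0..4]:
  [0..0]={S,T0}  "a"  orig:{S}
  [1..1]={S,T0}  "a"  orig:{S}
  [2..2]={S,T0}  "a"  orig:{S}
  [3..3]={S,T0}  "a"  orig:{S}
  [4..4]={S,T0}  "a"  orig:{S}
  [0..1]={S}  "aa"
  [1..2]={S}  "aa"
  [2..3]={S}  "aa"
  [3..4]={S}  "aa"
  [0..2]={S}  "aaa"
  [1..3]={S}  "aaa"
  [2..4]={S}  "aaa"
  [0..3]={S}  "aaaa"
  [1..4]={S}  "aaaa"
  [0..4]={S}  "aaaaa"

Original NTs in T[0,4] deriving "aaaaa": ["S"]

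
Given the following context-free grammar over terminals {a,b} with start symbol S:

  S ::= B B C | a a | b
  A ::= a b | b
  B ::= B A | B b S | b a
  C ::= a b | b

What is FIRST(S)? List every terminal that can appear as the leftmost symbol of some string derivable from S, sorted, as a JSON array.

Compute FIRST by fixpoint:
round 1:
  A via A→a b: +{a}
  A via A→b: +{b}
  B via B→b a: +{b}
  C via C→a b: +{a}
  C via C→b: +{b}
  S via S→B B C: +{b}
  S via S→a a: +{a}
  FIRST[S]={a,b}  FIRST[A]={a,b}  FIRST[B]={b}  FIRST[C]={a,b}
round 2: — fixpoint
  FIRST[S]={a,b}  FIRST[A]={a,b}  FIRST[B]={b}  FIRST[C]={a,b}

FIRST(S) = ["a", "b"]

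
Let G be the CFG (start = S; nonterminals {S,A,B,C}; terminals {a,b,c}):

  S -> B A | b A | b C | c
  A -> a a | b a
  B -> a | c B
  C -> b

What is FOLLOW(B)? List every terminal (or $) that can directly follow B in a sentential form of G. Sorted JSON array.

FIRST sets, iterate to fixpoint:
round 1:
  A via A→a a: +{a}
  A via A→b a: +{b}
  B via B→a: +{a}
  B via B→c B: +{c}
  C via C→b: +{b}
  S via S→B A: +{a,c}
  S via S→b A: +{b}
  FIRST(S)={a,b,c}  FIRST(A)={a,b}  FIRST(B)={a,c}  FIRST(C)={b}
round 2: — fixpoint
  FIRST(S)={a,b,c}  FIRST(A)={a,b}  FIRST(B)={a,c}  FIRST(C)={b}

FOLLOW sets:
initialize: $ ∈ FOLLOW(S)
round 1:
  S→B A: FOLLOW(B) ⊇ FIRST(A) = {a,b}; new: +{a,b}
  S→B A: FOLLOW(A) ⊇ FOLLOW(S) ⊇ {$}; new: +{$}
  S→b C: FOLLOW(C) ⊇ FOLLOW(S) ⊇ {$}; new: +{$}
  S: {$}  A: {$}  B: {a,b}  C: {$}
round 2: done
  S: {$}  A: {$}  B: {a,b}  C: {$}

FOLLOW(B) = ["a", "b"]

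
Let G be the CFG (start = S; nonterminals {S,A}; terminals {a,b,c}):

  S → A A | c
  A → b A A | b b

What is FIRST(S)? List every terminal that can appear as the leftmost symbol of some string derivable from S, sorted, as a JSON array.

Compute FIRST by fixpoint:
pass 1:
  A via A→b A A: +{b}
  S via S→A A: +{b}
  S via S→c: +{c}
  S: {b,c}  A: {b}
pass 2: — fixpoint
  S: {b,c}  A: {b}

FIRST(S) = ["b", "c"]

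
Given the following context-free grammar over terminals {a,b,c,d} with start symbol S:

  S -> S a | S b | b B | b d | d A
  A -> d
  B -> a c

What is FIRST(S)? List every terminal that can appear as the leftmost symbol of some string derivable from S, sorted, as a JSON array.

FIRST sets, iterate to fixpoint:
round 1:
  A via A→d: +{d}
  B via B→a c: +{a}
  S via S→b B: +{b}
  S via S→d A: +{d}
  FIRST(S)={b,d}  FIRST(A)={d}  FIRST(B)={a}
round 2: — fixpoint
  FIRST(S)={b,d}  FIRST(A)={d}  FIRST(B)={a}

FIRST(S) = ["b", "d"]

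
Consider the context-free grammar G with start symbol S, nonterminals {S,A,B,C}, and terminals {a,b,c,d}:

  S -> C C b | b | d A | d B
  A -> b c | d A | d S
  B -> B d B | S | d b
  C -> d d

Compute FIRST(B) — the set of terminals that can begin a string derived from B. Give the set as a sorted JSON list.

FIRST iteration:
round 1:
  A via A→b c: +{b}
  A via A→d A: +{d}
  B via B→d b: +{d}
  C via C→d d: +{d}
  S via S→C C b: +{d}
  S via S→b: +{b}
  FIRST[S]={b,d}  FIRST[A]={b,d}  FIRST[B]={d}  FIRST[C]={d}
round 2:
  B via B→S: +{b}
  FIRST[S]={b,d}  FIRST[A]={b,d}  FIRST[B]={b,d}  FIRST[C]={d}
round 3: done
  FIRST[S]={b,d}  FIRST[A]={b,d}  FIRST[B]={b,d}  FIRST[C]={d}

FIRST(B) = ["b", "d"]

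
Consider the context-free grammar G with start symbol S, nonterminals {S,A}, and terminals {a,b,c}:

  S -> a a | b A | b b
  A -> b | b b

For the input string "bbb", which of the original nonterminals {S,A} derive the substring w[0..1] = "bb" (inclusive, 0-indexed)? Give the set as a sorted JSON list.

CNF form of G:
  S -> T0 A | T0 T0 | T1 T1
  A -> T0 T0 | b
  T0 -> b
  T1 -> a

Fill CYK table bottom-up (cells [i..j] with 0 ≤ i ≤ j ≤ 1 only):
  cell(0,0) b: {A,T0}  orig:{A}
  cell(1,1) b: {A,T0}  orig:{A}
  cell(0,1) bb: {A,S}

Original NTs in T[0,1] deriving "bb": ["A", "S"]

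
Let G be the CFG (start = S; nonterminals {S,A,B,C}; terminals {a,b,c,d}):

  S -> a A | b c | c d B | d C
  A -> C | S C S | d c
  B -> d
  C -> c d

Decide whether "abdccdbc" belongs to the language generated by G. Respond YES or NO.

Convert to CNF:
  S -> T0 X5 | T1 C | T2 A | T3 T0
  A -> S X4 | T0 T1 | T1 T0
  B -> d
  C -> T0 T1
  T0 -> c
  T1 -> d
  T2 -> a
  T3 -> b
  X4 -> C S
  X5 -> T1 B

Fill CYK table bottom-up:
  T[0,0] 'a' = {T2}  orig:{}
  T[1,1] 'b' = {T3}  orig:{}
  T[2,2] 'd' = {B,T1}  orig:{B}
  T[3,3] 'c' = {T0}  orig:{}
  T[4,4] 'c' = {T0}  orig:{}
  T[5,5] 'd' = {B,T1}  orig:{B}
  T[6,6] 'b' = {T3}  orig:{}
  T[7,7] 'c' = {T0}  orig:{}
  T[0,1] 'ab' = ∅
  T[1,2] 'bd' = ∅
  T[2,3] 'dc' = {A}
  T[3,4] 'cc' = ∅
  T[4,5] 'cd' = {A,C}
  T[5,6] 'db' = ∅
  T[6,7] 'bc' = {S}
  T[0,2] 'abd' = ∅
  T[1,3] 'bdc' = ∅
  T[2,4] 'dcc' = ∅
  T[3,5] 'ccd' = ∅
  T[4,6] 'cdb' = ∅
  T[5,7] 'dbc' = ∅
  T[0,3] 'abdc' = ∅
  T[1,4] 'bdcc' = ∅
  T[2,5] 'dccd' = ∅
  T[3,6] 'ccdb' = ∅
  T[4,7] 'cdbc' = {X4}  orig:{}
  T[0,4] 'abdcc' = ∅
  T[1,5] 'bdccd' = ∅
  T[2,6] 'dccdb' = ∅
  T[3,7] 'ccdbc' = ∅
  T[0,5] 'abdccd' = ∅
  T[1,6] 'bdccdb' = ∅
  T[2,7] 'dccdbc' = ∅
  T[0,6] 'abdccdb' = ∅
  T[1,7] 'bdccdbc' = ∅
  T[0,7] 'abdccdbc' = ∅

S ∉ T[0,7] ⇒ NO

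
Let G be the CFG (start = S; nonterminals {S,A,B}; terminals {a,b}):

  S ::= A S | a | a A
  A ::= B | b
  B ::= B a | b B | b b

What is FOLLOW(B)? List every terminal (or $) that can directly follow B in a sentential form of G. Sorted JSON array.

FIRST iteration:
round 1:
  A via A→b: +{b}
  B via B→b B: +{b}
  S via S→A S: +{b}
  S via S→a: +{a}
  S: {a,b}  A: {b}  B: {b}
round 2: — fixpoint
  S: {a,b}  A: {b}  B: {b}

Compute FOLLOW by fixpoint:
FOLLOW(S) := {$}
[1]
  B→B a: FOLLOW(B) ⊇ FIRST(a) = {a}; new: +{a}
  S→A S: FOLLOW(A) ⊇ FIRST(S) = {a,b}; new: +{a,b}
  S→a A: FOLLOW(A) ⊇ FOLLOW(S) ⊇ {$}; new: +{$}
  S: {$}  A: {$,a,b}  B: {a}
[2]
  A→B: FOLLOW(B) ⊇ FOLLOW(A) ⊇ {$,a,b}; new: +{$,b}
  S: {$}  A: {$,a,b}  B: {$,a,b}
[3] done
  S: {$}  A: {$,a,b}  B: {$,a,b}

FOLLOW(B) = ["$", "a", "b"]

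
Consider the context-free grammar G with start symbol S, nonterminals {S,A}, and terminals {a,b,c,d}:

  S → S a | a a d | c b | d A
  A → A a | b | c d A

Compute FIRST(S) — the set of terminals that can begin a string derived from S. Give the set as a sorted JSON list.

Compute FIRST by fixpoint:
round 1:
  A via A→b: +{b}
  A via A→c d A: +{c}
  S via S→a a d: +{a}
  S via S→c b: +{c}
  S via S→d A: +{d}
  S: {a,c,d}  A: {b,c}
round 2: (stable)
  S: {a,c,d}  A: {b,c}

FIRST(S) = ["a", "c", "d"]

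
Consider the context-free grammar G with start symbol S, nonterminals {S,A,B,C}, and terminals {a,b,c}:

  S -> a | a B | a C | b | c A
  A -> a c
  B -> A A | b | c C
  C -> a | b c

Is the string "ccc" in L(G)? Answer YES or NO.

Convert to CNF:
  S -> T0 B | T0 C | T1 A | a | b
  A -> T0 T1
  B -> A A | T1 C | b
  C -> T2 T1 | a
  T0 -> a
  T1 -> c
  T2 -> b

CYK fill:
  [0..0]={T1}  "c"  orig:{}
  [1..1]={T1}  "c"  orig:{}
  [2..2]={T1}  "c"  orig:{}
  [0..1]=∅  "cc"
  [1..2]=∅  "cc"
  [0..2]=∅  "ccc"

S ∉ T[0,2] ⇒ NO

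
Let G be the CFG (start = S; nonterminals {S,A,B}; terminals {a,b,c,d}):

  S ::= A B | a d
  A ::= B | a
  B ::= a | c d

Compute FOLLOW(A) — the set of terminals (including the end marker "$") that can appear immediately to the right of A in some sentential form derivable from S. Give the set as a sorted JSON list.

FIRST iteration:
[1]
  A via A→a: +{a}
  B via B→a: +{a}
  B via B→c d: +{c}
  S via S→A B: +{a}
  FIRST(S)={a}  FIRST(A)={a}  FIRST(B)={a,c}
[2]
  A via A→B: +{c}
  S via S→A B: +{c}
  FIRST(S)={a,c}  FIRST(A)={a,c}  FIRST(B)={a,c}
[3] — fixpoint
  FIRST(S)={a,c}  FIRST(A)={a,c}  FIRST(B)={a,c}

Compute FOLLOW by fixpoint:
FOLLOW(S) := {$}
iter 1:
  S→A B: FOLLOW(A) ⊇ FIRST(B) = {a,c}; new: +{a,c}
  S→A B: FOLLOW(B) ⊇ FOLLOW(S) ⊇ {$}; new: +{$}
  FOLLOW(S)={$}  FOLLOW(A)={a,c}  FOLLOW(B)={$}
iter 2:
  A→B: FOLLOW(B) ⊇ FOLLOW(A) ⊇ {a,c}; new: +{a,c}
  FOLLOW(S)={$}  FOLLOW(A)={a,c}  FOLLOW(B)={$,a,c}
iter 3: (no change)
  FOLLOW(S)={$}  FOLLOW(A)={a,c}  FOLLOW(B)={$,a,c}

FOLLOW(A) = ["a", "c"]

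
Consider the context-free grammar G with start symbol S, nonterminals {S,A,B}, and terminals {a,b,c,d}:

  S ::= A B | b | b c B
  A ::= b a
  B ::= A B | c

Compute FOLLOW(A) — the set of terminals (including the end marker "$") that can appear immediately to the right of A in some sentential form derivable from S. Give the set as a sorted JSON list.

Compute FIRST by fixpoint:
[1]
  A via A→b a: +{b}
  B via B→A B: +{b}
  B via B→c: +{c}
  S via S→A B: +{b}
  FIRST(S)={b}  FIRST(A)={b}  FIRST(B)={b,c}
[2] done
  FIRST(S)={b}  FIRST(A)={b}  FIRST(B)={b,c}

FOLLOW sets:
initialize: $ ∈ FOLLOW(S)
[1]
  B→A B: FOLLOW(A) ⊇ FIRST(B) = {b,c}; new: +{b,c}
  S→A B: FOLLOW(B) ⊇ FOLLOW(S) ⊇ {$}; new: +{$}
  FOLLOW[S]={$}  FOLLOW[A]={b,c}  FOLLOW[B]={$}
[2] (no change)
  FOLLOW[S]={$}  FOLLOW[A]={b,c}  FOLLOW[B]={$}

FOLLOW(A) = ["b", "c"]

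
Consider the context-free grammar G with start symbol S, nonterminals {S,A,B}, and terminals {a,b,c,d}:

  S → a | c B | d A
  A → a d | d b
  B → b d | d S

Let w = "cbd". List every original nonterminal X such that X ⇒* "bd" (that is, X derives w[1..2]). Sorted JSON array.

Convert to CNF:
  S -> T1 A | T3 B | a
  A -> T0 T1 | T1 T2
  B -> T1 S | T2 T1
  T0 -> a
  T1 -> d
  T2 -> b
  T3 -> c

CYK fill (cells [i..j] with 1 ≤ i ≤ j ≤ 2 only):
  [1..1]={T2}  "b"  orig:{}
  [2..2]={T1}  "d"  orig:{}
  [1..2]={B}  "bd"

Original NTs in T[1,2] deriving "bd": ["B"]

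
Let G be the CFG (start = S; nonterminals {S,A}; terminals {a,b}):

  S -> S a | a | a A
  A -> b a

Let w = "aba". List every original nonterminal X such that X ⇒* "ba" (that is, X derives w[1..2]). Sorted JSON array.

CNF form of G:
  S -> S T1 | T1 A | a
  A -> T0 T1
  T0 -> b
  T1 -> a

CYK fill, restricted to cells inside w[1..2]:
  cell(1,1) b: {T0}  orig:{}
  cell(2,2) a: {S,T1}  orig:{S}
  cell(1,2) ba: {A}

Original NTs in T[1,2] deriving "ba": ["A"]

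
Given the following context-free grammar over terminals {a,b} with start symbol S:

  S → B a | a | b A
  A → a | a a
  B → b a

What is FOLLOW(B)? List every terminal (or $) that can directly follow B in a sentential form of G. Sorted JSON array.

Compute FIRST by fixpoint:
[1]
  A via A→a: +{a}
  B via B→b a: +{b}
  S via S→B a: +{b}
  S via S→a: +{a}
  FIRST[S]={a,b}  FIRST[A]={a}  FIRST[B]={b}
[2] (no change)
  FIRST[S]={a,b}  FIRST[A]={a}  FIRST[B]={b}

FOLLOW iteration:
seed FOLLOW(S) with $
iter 1:
  S→B a: FOLLOW(B) ⊇ FIRST(a) = {a}; new: +{a}
  S→b A: FOLLOW(A) ⊇ FOLLOW(S) ⊇ {$}; new: +{$}
  FOLLOW(S)={$}  FOLLOW(A)={$}  FOLLOW(B)={a}
iter 2: (no change)
  FOLLOW(S)={$}  FOLLOW(A)={$}  FOLLOW(B)={a}

FOLLOW(B) = ["a"]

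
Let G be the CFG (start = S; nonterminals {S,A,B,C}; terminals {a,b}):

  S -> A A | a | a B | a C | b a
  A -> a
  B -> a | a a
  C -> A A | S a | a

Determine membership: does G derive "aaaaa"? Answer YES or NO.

CNF form of G:
  S -> A A | T0 B | T0 C | T1 T0 | a
  A -> a
  B -> T0 T0 | a
  C -> A A | S T0 | a
  T0 -> a
  T1 -> b

CYK fill:
  [0..0]={A,B,C,S,T0}  "a"  orig:{A,B,C,S}
  [1..1]={A,B,C,S,T0}  "a"  orig:{A,B,C,S}
  [2..2]={A,B,C,S,T0}  "a"  orig:{A,B,C,S}
  [3..3]={A,B,C,S,T0}  "a"  orig:{A,B,C,S}
  [4..4]={A,B,C,S,T0}  "a"  orig:{A,B,C,S}
  [0..1]={B,C,S}  "aa"
  [1..2]={B,C,S}  "aa"
  [2..3]={B,C,S}  "aa"
  [3..4]={B,C,S}  "aa"
  [0..2]={C,S}  "aaa"
  [1..3]={C,S}  "aaa"
  [2..4]={C,S}  "aaa"
  [0..3]={C,S}  "aaaa"
  [1..4]={C,S}  "aaaa"
  [0..4]={C,S}  "aaaaa"

S ∈ T[0,4] ⇒ YES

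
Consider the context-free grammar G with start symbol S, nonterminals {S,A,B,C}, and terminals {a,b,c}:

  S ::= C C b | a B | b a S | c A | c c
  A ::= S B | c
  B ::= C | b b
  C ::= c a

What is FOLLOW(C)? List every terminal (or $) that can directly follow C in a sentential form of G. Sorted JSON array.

FIRST iteration:
iter 1:
  A via A→c: +{c}
  B via B→b b: +{b}
  C via C→c a: +{c}
  S via S→C C b: +{c}
  S via S→a B: +{a}
  S via S→b a S: +{b}
  FIRST[S]={a,b,c}  FIRST[A]={c}  FIRST[B]={b}  FIRST[C]={c}
iter 2:
  A via A→S B: +{a,b}
  B via B→C: +{c}
  FIRST[S]={a,b,c}  FIRST[A]={a,b,c}  FIRST[B]={b,c}  FIRST[C]={c}
iter 3: done
  FIRST[S]={a,b,c}  FIRST[A]={a,b,c}  FIRST[B]={b,c}  FIRST[C]={c}

FOLLOW sets:
initialize: $ ∈ FOLLOW(S)
round 1:
  A→S B: FOLLOW(S) ⊇ FIRST(B) = {b,c}; new: +{b,c}
  S→C C b: FOLLOW(C) ⊇ FIRST(C) = {c}; new: +{c}
  S→C C b: FOLLOW(C) ⊇ FIRST(b) = {b}; new: +{b}
  S→a B: FOLLOW(B) ⊇ FOLLOW(S) ⊇ {$,b,c}; new: +{$,b,c}
  S→c A: FOLLOW(A) ⊇ FOLLOW(S) ⊇ {$,b,c}; new: +{$,b,c}
  S: {$,b,c}  A: {$,b,c}  B: {$,b,c}  C: {b,c}
round 2:
  B→C: FOLLOW(C) ⊇ FOLLOW(B) ⊇ {$,b,c}; new: +{$}
  S: {$,b,c}  A: {$,b,c}  B: {$,b,c}  C: {$,b,c}
round 3: done
  S: {$,b,c}  A: {$,b,c}  B: {$,b,c}  C: {$,b,c}

FOLLOW(C) = ["$", "b", "c"]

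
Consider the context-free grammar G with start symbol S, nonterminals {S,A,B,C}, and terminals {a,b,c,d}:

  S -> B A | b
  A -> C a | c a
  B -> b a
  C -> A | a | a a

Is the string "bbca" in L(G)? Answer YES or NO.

CNF form of G:
  S -> B A | b
  A -> C T0 | T1 T0
  B -> T2 T0
  C -> C T0 | T0 T0 | T1 T0 | a
  T0 -> a
  T1 -> c
  T2 -> b

Fill CYK table bottom-up:
  [0..0]={S,T2}  "b"  orig:{S}
  [1..1]={S,T2}  "b"  orig:{S}
  [2..2]={T1}  "c"  orig:{}
  [3..3]={C,T0}  "a"  orig:{C}
  [0..1]=∅  "bb"
  [1..2]=∅  "bc"
  [2..3]={A,C}  "ca"
  [0..2]=∅  "bbc"
  [1..3]=∅  "bca"
  [0..3]=∅  "bbca"

S ∉ T[0,3] ⇒ NO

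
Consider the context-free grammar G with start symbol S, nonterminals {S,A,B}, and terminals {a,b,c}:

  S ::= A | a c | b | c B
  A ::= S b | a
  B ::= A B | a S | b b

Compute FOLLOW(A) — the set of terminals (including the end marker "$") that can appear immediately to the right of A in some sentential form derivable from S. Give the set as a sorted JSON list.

FIRST iteration:
round 1:
  A via A→a: +{a}
  B via B→A B: +{a}
  B via B→b b: +{b}
  S via S→A: +{a}
  S via S→b: +{b}
  S via S→c B: +{c}
  FIRST[S]={a,b,c}  FIRST[A]={a}  FIRST[B]={a,b}
round 2:
  A via A→S b: +{b,c}
  B via B→A B: +{c}
  FIRST[S]={a,b,c}  FIRST[A]={a,b,c}  FIRST[B]={a,b,c}
round 3: (no change)
  FIRST[S]={a,b,c}  FIRST[A]={a,b,c}  FIRST[B]={a,b,c}

FOLLOW sets:
initialize: $ ∈ FOLLOW(S)
round 1:
  A→S b: FOLLOW(S) ⊇ FIRST(b) = {b}; new: +{b}
  B→A B: FOLLOW(A) ⊇ FIRST(B) = {a,b,c}; new: +{a,b,c}
  S→A: FOLLOW(A) ⊇ FOLLOW(S) ⊇ {$,b}; new: +{$}
  S→c B: FOLLOW(B) ⊇ FOLLOW(S) ⊇ {$,b}; new: +{$,b}
  S: {$,b}  A: {$,a,b,c}  B: {$,b}
round 2: (stable)
  S: {$,b}  A: {$,a,b,c}  B: {$,b}

FOLLOW(A) = ["$", "a", "b", "c"]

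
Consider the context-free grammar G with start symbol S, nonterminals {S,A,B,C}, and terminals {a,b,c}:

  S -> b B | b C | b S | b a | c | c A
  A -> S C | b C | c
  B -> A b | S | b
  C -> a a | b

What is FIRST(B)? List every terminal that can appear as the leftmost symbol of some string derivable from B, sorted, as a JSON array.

FIRST sets, iterate to fixpoint:
round 1:
  A via A→b C: +{b}
  A via A→c: +{c}
  B via B→A b: +{b,c}
  C via C→a a: +{a}
  C via C→b: +{b}
  S via S→b B: +{b}
  S via S→c: +{c}
  S: {b,c}  A: {b,c}  B: {b,c}  C: {a,b}
round 2: (no change)
  S: {b,c}  A: {b,c}  B: {b,c}  C: {a,b}

FIRST(B) = ["b", "c"]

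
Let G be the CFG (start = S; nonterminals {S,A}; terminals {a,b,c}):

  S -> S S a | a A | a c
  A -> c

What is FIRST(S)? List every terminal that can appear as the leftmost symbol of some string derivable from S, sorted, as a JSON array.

Compute FIRST by fixpoint:
round 1:
  A via A→c: +{c}
  S via S→a A: +{a}
  S: {a}  A: {c}
round 2: done
  S: {a}  A: {c}

FIRST(S) = ["a"]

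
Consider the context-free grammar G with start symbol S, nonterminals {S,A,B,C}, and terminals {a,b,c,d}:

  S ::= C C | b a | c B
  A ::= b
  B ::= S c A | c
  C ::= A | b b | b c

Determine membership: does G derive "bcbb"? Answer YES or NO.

Convert to CNF:
  S -> C C | T0 B | T1 T2
  A -> b
  B -> S X3 | c
  C -> T1 T0 | T1 T1 | b
  T0 -> c
  T1 -> b
  T2 -> a
  X3 -> T0 A

Fill CYK table bottom-up:
  [0..0]={A,C,T1}  "b"  orig:{A,C}
  [1..1]={B,T0}  "c"  orig:{B}
  [2..2]={A,C,T1}  "b"  orig:{A,C}
  [3..3]={A,C,T1}  "b"  orig:{A,C}
  [0..1]={C}  "bc"
  [1..2]={X3}  "cb"  orig:{}
  [2..3]={C,S}  "bb"
  [0..2]={S}  "bcb"
  [1..3]=∅  "cbb"
  [0..3]={S}  "bcbb"

S ∈ T[0,3] ⇒ YES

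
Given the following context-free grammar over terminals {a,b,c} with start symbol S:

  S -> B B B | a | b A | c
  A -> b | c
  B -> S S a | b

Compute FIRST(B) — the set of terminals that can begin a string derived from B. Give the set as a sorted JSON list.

FIRST sets, iterate to fixpoint:
pass 1:
  A via A→b: +{b}
  A via A→c: +{c}
  B via B→b: +{b}
  S via S→B B B: +{b}
  S via S→a: +{a}
  S via S→c: +{c}
  FIRST(S)={a,b,c}  FIRST(A)={b,c}  FIRST(B)={b}
pass 2:
  B via B→S S a: +{a,c}
  FIRST(S)={a,b,c}  FIRST(A)={b,c}  FIRST(B)={a,b,c}
pass 3: done
  FIRST(S)={a,b,c}  FIRST(A)={b,c}  FIRST(B)={a,b,c}

FIRST(B) = ["a", "b", "c"]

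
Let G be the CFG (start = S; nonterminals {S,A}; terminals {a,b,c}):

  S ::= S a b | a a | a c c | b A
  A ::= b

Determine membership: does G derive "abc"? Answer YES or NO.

Convert to CNF:
  S -> S X3 | T0 T0 | T0 X4 | T1 A
  A -> b
  T0 -> a
  T1 -> b
  T2 -> c
  X3 -> T0 T1
  X4 -> T2 T2

Fill CYK table bottom-up:
  cell(0,0) a: {T0}  orig:{}
  cell(1,1) b: {A,T1}  orig:{A}
  cell(2,2) c: {T2}  orig:{}
  cell(0,1) ab: {X3}  orig:{}
  cell(1,2) bc: ∅
  cell(0,2) abc: ∅

S ∉ T[0,2] ⇒ NO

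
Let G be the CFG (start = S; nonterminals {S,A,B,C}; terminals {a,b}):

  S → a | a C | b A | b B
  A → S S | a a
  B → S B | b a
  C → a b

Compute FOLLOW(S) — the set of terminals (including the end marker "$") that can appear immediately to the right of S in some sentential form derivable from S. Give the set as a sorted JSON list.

FIRST sets, iterate to fixpoint:
[1]
  A via A→a a: +{a}
  B via B→b a: +{b}
  C via C→a b: +{a}
  S via S→a: +{a}
  S via S→b A: +{b}
  FIRST[S]={a,b}  FIRST[A]={a}  FIRST[B]={b}  FIRST[C]={a}
[2]
  A via A→S S: +{b}
  B via B→S B: +{a}
  FIRST[S]={a,b}  FIRST[A]={a,b}  FIRST[B]={a,b}  FIRST[C]={a}
[3] — fixpoint
  FIRST[S]={a,b}  FIRST[A]={a,b}  FIRST[B]={a,b}  FIRST[C]={a}

Compute FOLLOW by fixpoint:
seed FOLLOW(S) with $
pass 1:
  A→S S: FOLLOW(S) ⊇ FIRST(S) = {a,b}; new: +{a,b}
  S→a C: FOLLOW(C) ⊇ FOLLOW(S) ⊇ {$,a,b}; new: +{$,a,b}
  S→b A: FOLLOW(A) ⊇ FOLLOW(S) ⊇ {$,a,b}; new: +{$,a,b}
  S→b B: FOLLOW(B) ⊇ FOLLOW(S) ⊇ {$,a,b}; new: +{$,a,b}
  FOLLOW[S]={$,a,b}  FOLLOW[A]={$,a,b}  FOLLOW[B]={$,a,b}  FOLLOW[C]={$,a,b}
pass 2: (no change)
  FOLLOW[S]={$,a,b}  FOLLOW[A]={$,a,b}  FOLLOW[B]={$,a,b}  FOLLOW[C]={$,a,b}

FOLLOW(S) = ["$", "a", "b"]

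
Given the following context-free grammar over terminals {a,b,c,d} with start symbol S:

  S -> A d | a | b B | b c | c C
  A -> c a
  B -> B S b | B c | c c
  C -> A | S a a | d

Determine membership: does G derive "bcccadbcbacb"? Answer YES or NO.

CNF form of G:
  S -> A T3 | T0 C | T2 B | T2 T0 | a
  A -> T0 T1
  B -> B T0 | B X4 | T0 T0
  C -> S X5 | T0 T1 | d
  T0 -> c
  T1 -> a
  T2 -> b
  T3 -> d
  X4 -> S T2
  X5 -> T1 T1

Fill CYK table bottom-up:
  T[0,0] 'b' = {T2}  orig:{}
  T[1,1] 'c' = {T0}  orig:{}
  T[2,2] 'c' = {T0}  orig:{}
  T[3,3] 'c' = {T0}  orig:{}
  T[4,4] 'a' = {S,T1}  orig:{S}
  T[5,5] 'd' = {C,T3}  orig:{C}
  T[6,6] 'b' = {T2}  orig:{}
  T[7,7] 'c' = {T0}  orig:{}
  T[8,8] 'b' = {T2}  orig:{}
  T[9,9] 'a' = {S,T1}  orig:{S}
  T[10,10] 'c' = {T0}  orig:{}
  T[11,11] 'b' = {T2}  orig:{}
  T[0,1] 'bc' = {S}
  T[1,2] 'cc' = {B}
  T[2,3] 'cc' = {B}
  T[3,4] 'ca' = {A,C}
  T[4,5] 'ad' = ∅
  T[5,6] 'db' = ∅
  T[6,7] 'bc' = {S}
  T[7,8] 'cb' = ∅
  T[8,9] 'ba' = ∅
  T[9,10] 'ac' = ∅
  T[10,11] 'cb' = ∅
  T[0,2] 'bcc' = {S}
  T[1,3] 'ccc' = {B}
  T[2,4] 'cca' = {S}
  T[3,5] 'cad' = {S}
  T[4,6] 'adb' = ∅
  T[5,7] 'dbc' = ∅
  T[6,8] 'bcb' = {X4}  orig:{}
  T[7,9] 'cba' = ∅
  T[8,10] 'bac' = ∅
  T[9,11] 'acb' = ∅
  T[0,3] 'bccc' = {S}
  T[1,4] 'ccca' = ∅
  T[2,5] 'ccad' = ∅
  T[3,6] 'cadb' = {X4}  orig:{}
  T[4,7] 'adbc' = ∅
  T[5,8] 'dbcb' = ∅
  T[6,9] 'bcba' = ∅
  T[7,10] 'cbac' = ∅
  T[8,11] 'bacb' = ∅
  T[0,4] 'bccca' = ∅
  T[1,5] 'cccad' = ∅
  T[2,6] 'ccadb' = ∅
  T[3,7] 'cadbc' = ∅
  T[4,8] 'adbcb' = ∅
  T[5,9] 'dbcba' = ∅
  T[6,10] 'bcbac' = ∅
  T[7,11] 'cbacb' = ∅
  T[0,5] 'bcccad' = ∅
  T[1,6] 'cccadb' = {B}
  T[2,7] 'ccadbc' = ∅
  T[3,8] 'cadbcb' = ∅
  T[4,9] 'adbcba' = ∅
  T[5,10] 'dbcbac' = ∅
  T[6,11] 'bcbacb' = ∅
  T[0,6] 'bcccadb' = {S}
  T[1,7] 'cccadbc' = {B}
  T[2,8] 'ccadbcb' = ∅
  T[3,9] 'cadbcba' = ∅
  T[4,10] 'adbcbac' = ∅
  T[5,11] 'dbcbacb' = ∅
  T[0,7] 'bcccadbc' = {S}
  T[1,8] 'cccadbcb' = ∅
  T[2,9] 'ccadbcba' = ∅
  T[3,10] 'cadbcbac' = ∅
  T[4,11] 'adbcbacb' = ∅
  T[0,8] 'bcccadbcb' = {X4}  orig:{}
  T[1,9] 'cccadbcba' = ∅
  T[2,10] 'ccadbcbac' = ∅
  T[3,11] 'cadbcbacb' = ∅
  T[0,9] 'bcccadbcba' = ∅
  T[1,10] 'cccadbcbac' = ∅
  T[2,11] 'ccadbcbacb' = ∅
  T[0,10] 'bcccadbcbac' = ∅
  T[1,11] 'cccadbcbacb' = ∅
  T[0,11] 'bcccadbcbacb' = ∅

S ∉ T[0,11] ⇒ NO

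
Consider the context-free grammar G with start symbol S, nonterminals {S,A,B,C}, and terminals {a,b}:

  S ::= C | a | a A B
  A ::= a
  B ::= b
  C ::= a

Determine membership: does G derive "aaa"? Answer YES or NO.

Convert to CNF:
  S -> T0 X1 | a
  A -> a
  B -> b
  C -> a
  T0 -> a
  X1 -> A B

CYK fill:
  cell(0,0) a: {A,C,S,T0}  orig:{A,C,S}
  cell(1,1) a: {A,C,S,T0}  orig:{A,C,S}
  cell(2,2) a: {A,C,S,T0}  orig:{A,C,S}
  cell(0,1) aa: ∅
  cell(1,2) aa: ∅
  cell(0,2) aaa: ∅

S ∉ T[0,2] ⇒ NO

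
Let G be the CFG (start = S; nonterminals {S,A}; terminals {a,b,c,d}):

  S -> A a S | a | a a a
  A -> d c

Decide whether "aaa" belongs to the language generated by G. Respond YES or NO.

Convert to CNF:
  S -> A X3 | T2 X4 | a
  A -> T0 T1
  T0 -> d
  T1 -> c
  T2 -> a
  X3 -> T2 S
  X4 -> T2 T2

CYK fill:
  T[0,0] 'a' = {S,T2}  orig:{S}
  T[1,1] 'a' = {S,T2}  orig:{S}
  T[2,2] 'a' = {S,T2}  orig:{S}
  T[0,1] 'aa' = {X3,X4}  orig:{}
  T[1,2] 'aa' = {X3,X4}  orig:{}
  T[0,2] 'aaa' = {S}

S ∈ T[0,2] ⇒ YES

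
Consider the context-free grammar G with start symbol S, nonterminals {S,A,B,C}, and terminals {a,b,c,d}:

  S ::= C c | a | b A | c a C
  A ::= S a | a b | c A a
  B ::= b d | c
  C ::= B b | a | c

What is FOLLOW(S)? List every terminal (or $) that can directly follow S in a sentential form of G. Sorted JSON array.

FIRST iteration:
[1]
  A via A→a b: +{a}
  A via A→c A a: +{c}
  B via B→b d: +{b}
  B via B→c: +{c}
  C via C→B b: +{b,c}
  C via C→a: +{a}
  S via S→C c: +{a,b,c}
  FIRST(S)={a,b,c}  FIRST(A)={a,c}  FIRST(B)={b,c}  FIRST(C)={a,b,c}
[2]
  A via A→S a: +{b}
  FIRST(S)={a,b,c}  FIRST(A)={a,b,c}  FIRST(B)={b,c}  FIRST(C)={a,b,c}
[3] (stable)
  FIRST(S)={a,b,c}  FIRST(A)={a,b,c}  FIRST(B)={b,c}  FIRST(C)={a,b,c}

FOLLOW sets:
seed FOLLOW(S) with $
iter 1:
  A→S a: FOLLOW(S) ⊇ FIRST(a) = {a}; new: +{a}
  A→c A a: FOLLOW(A) ⊇ FIRST(a) = {a}; new: +{a}
  C→B b: FOLLOW(B) ⊇ FIRST(b) = {b}; new: +{b}
  S→C c: FOLLOW(C) ⊇ FIRST(c) = {c}; new: +{c}
  S→b A: FOLLOW(A) ⊇ FOLLOW(S) ⊇ {$,a}; new: +{$}
  S→c a C: FOLLOW(C) ⊇ FOLLOW(S) ⊇ {$,a}; new: +{$,a}
  S: {$,a}  A: {$,a}  B: {b}  C: {$,a,c}
iter 2: (no change)
  S: {$,a}  A: {$,a}  B: {b}  C: {$,a,c}

FOLLOW(S) = ["$", "a"]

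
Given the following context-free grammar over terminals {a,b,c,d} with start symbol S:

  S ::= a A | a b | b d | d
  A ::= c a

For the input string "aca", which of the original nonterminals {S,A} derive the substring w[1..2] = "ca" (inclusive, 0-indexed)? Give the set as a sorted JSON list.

CNF form of G:
  S -> T1 A | T1 T2 | T2 T3 | d
  A -> T0 T1
  T0 -> c
  T1 -> a
  T2 -> b
  T3 -> d

CYK fill (cells [i..j] with 1 ≤ i ≤ j ≤ 2 only):
  T[1,1] 'c' = {T0}  orig:{}
  T[2,2] 'a' = {T1}  orig:{}
  T[1,2] 'ca' = {A}

Original NTs in T[1,2] deriving "ca": ["A"]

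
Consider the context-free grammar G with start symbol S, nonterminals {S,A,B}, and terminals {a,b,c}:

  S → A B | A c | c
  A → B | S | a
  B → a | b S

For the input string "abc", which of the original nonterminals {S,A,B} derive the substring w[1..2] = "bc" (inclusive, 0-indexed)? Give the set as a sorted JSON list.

CNF form of G:
  S -> A B | A T0 | c
  A -> A B | A T0 | T1 S | a | c
  B -> T1 S | a
  T0 -> c
  T1 -> b

Fill CYK table bottom-up (cells [i..j] with 1 ≤ i ≤ j ≤ 2 only):
  T[1,1] 'b' = {T1}  orig:{}
  T[2,2] 'c' = {A,S,T0}  orig:{A,S}
  T[1,2] 'bc' = {A,B}

Original NTs in T[1,2] deriving "bc": ["A", "B"]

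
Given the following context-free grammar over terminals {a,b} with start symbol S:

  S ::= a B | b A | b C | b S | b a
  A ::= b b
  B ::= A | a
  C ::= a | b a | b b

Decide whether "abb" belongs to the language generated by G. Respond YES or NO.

CNF form of G:
  S -> T0 A | T0 C | T0 S | T0 T1 | T1 B
  A -> T0 T0
  B -> T0 T0 | a
  C -> T0 T0 | T0 T1 | a
  T0 -> b
  T1 -> a

CYK fill:
  [0..0]={B,C,T1}  "a"  orig:{B,C}
  [1..1]={T0}  "b"  orig:{}
  [2..2]={T0}  "b"  orig:{}
  [0..1]=∅  "ab"
  [1..2]={A,B,C}  "bb"
  [0..2]={S}  "abb"

S ∈ T[0,2] ⇒ YES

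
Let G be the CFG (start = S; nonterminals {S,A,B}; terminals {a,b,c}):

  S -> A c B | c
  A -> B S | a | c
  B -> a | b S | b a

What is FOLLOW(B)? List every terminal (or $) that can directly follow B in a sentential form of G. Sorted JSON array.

FIRST iteration:
[1]
  A via A→a: +{a}
  A via A→c: +{c}
  B via B→a: +{a}
  B via B→b S: +{b}
  S via S→A c B: +{a,c}
  FIRST[S]={a,c}  FIRST[A]={a,c}  FIRST[B]={a,b}
[2]
  A via A→B S: +{b}
  S via S→A c B: +{b}
  FIRST[S]={a,b,c}  FIRST[A]={a,b,c}  FIRST[B]={a,b}
[3] — fixpoint
  FIRST[S]={a,b,c}  FIRST[A]={a,b,c}  FIRST[B]={a,b}

FOLLOW sets:
initialize: $ ∈ FOLLOW(S)
[1]
  A→B S: FOLLOW(B) ⊇ FIRST(S) = {a,b,c}; new: +{a,b,c}
  B→b S: FOLLOW(S) ⊇ FOLLOW(B) ⊇ {a,b,c}; new: +{a,b,c}
  S→A c B: FOLLOW(A) ⊇ FIRST(c) = {c}; new: +{c}
  S→A c B: FOLLOW(B) ⊇ FOLLOW(S) ⊇ {$,a,b,c}; new: +{$}
  FOLLOW(S)={$,a,b,c}  FOLLOW(A)={c}  FOLLOW(B)={$,a,b,c}
[2] (no change)
  FOLLOW(S)={$,a,b,c}  FOLLOW(A)={c}  FOLLOW(B)={$,a,b,c}

FOLLOW(B) = ["$", "a", "b", "c"]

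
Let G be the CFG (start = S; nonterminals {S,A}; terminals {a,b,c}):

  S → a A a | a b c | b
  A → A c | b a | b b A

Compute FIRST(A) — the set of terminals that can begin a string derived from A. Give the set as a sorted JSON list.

FIRST sets, iterate to fixpoint:
iter 1:
  A via A→b a: +{b}
  S via S→a A a: +{a}
  S via S→b: +{b}
  S: {a,b}  A: {b}
iter 2: (no change)
  S: {a,b}  A: {b}

FIRST(A) = ["b"]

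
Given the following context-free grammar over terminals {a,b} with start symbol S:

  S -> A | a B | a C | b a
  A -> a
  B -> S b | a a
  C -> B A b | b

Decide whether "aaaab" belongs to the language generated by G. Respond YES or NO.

CNF form of G:
  S -> T0 T1 | T1 B | T1 C | a
  A -> a
  B -> S T0 | T1 T1
  C -> B X2 | b
  T0 -> b
  T1 -> a
  X2 -> A T0

Fill CYK table bottom-up:
  T[0,0] 'a' = {A,S,T1}  orig:{A,S}
  T[1,1] 'a' = {A,S,T1}  orig:{A,S}
  T[2,2] 'a' = {A,S,T1}  orig:{A,S}
  T[3,3] 'a' = {A,S,T1}  orig:{A,S}
  T[4,4] 'b' = {C,T0}  orig:{C}
  T[0,1] 'aa' = {B}
  T[1,2] 'aa' = {B}
  T[2,3] 'aa' = {B}
  T[3,4] 'ab' = {B,S,X2}  orig:{B,S}
  T[0,2] 'aaa' = {S}
  T[1,3] 'aaa' = {S}
  T[2,4] 'aab' = {S}
  T[0,3] 'aaaa' = ∅
  T[1,4] 'aaab' = {B,C}
  T[0,4] 'aaaab' = {S}

S ∈ T[0,4] ⇒ YES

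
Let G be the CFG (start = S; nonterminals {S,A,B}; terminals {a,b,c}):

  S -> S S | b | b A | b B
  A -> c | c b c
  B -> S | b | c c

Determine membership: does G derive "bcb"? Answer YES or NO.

CNF form of G:
  S -> S S | T1 A | T1 B | b
  A -> T0 X2 | c
  B -> S S | T0 T0 | T1 A | T1 B | b
  T0 -> c
  T1 -> b
  X2 -> T1 T0

CYK fill:
  [0..0]={B,S,T1}  "b"  orig:{B,S}
  [1..1]={A,T0}  "c"  orig:{A}
  [2..2]={B,S,T1}  "b"  orig:{B,S}
  [0..1]={B,S,X2}  "bc"  orig:{B,S}
  [1..2]=∅  "cb"
  [0..2]={B,S}  "bcb"

S ∈ T[0,2] ⇒ YES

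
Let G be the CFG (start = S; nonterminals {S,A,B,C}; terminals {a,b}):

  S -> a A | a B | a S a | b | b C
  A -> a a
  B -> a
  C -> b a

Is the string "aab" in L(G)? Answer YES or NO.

CNF form of G:
  S -> T0 A | T0 B | T0 X2 | T1 C | b
  A -> T0 T0
  B -> a
  C -> T1 T0
  T0 -> a
  T1 -> b
  X2 -> S T0

Fill CYK table bottom-up:
  cell(0,0) a: {B,T0}  orig:{B}
  cell(1,1) a: {B,T0}  orig:{B}
  cell(2,2) b: {S,T1}  orig:{S}
  cell(0,1) aa: {A,S}
  cell(1,2) ab: ∅
  cell(0,2) aab: ∅

S ∉ T[0,2] ⇒ NO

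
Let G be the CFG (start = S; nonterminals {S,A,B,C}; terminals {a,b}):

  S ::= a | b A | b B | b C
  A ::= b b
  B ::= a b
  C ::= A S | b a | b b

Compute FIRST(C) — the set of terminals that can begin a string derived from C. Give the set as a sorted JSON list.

FIRST sets, iterate to fixpoint:
pass 1:
  A via A→b b: +{b}
  B via B→a b: +{a}
  C via C→A S: +{b}
  S via S→a: +{a}
  S via S→b A: +{b}
  S: {a,b}  A: {b}  B: {a}  C: {b}
pass 2: (stable)
  S: {a,b}  A: {b}  B: {a}  C: {b}

FIRST(C) = ["b"]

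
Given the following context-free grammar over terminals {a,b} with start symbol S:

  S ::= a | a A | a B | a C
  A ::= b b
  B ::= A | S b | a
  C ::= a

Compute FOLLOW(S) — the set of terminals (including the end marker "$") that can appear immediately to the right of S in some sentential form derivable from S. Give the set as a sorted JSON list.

FIRST iteration:
[1]
  A via A→b b: +{b}
  B via B→A: +{b}
  B via B→a: +{a}
  C via C→a: +{a}
  S via S→a: +{a}
  FIRST(S)={a}  FIRST(A)={b}  FIRST(B)={a,b}  FIRST(C)={a}
[2] (no change)
  FIRST(S)={a}  FIRST(A)={b}  FIRST(B)={a,b}  FIRST(C)={a}

FOLLOW sets:
seed FOLLOW(S) with $
[1]
  B→S b: FOLLOW(S) ⊇ FIRST(b) = {b}; new: +{b}
  S→a A: FOLLOW(A) ⊇ FOLLOW(S) ⊇ {$,b}; new: +{$,b}
  S→a B: FOLLOW(B) ⊇ FOLLOW(S) ⊇ {$,b}; new: +{$,b}
  S→a C: FOLLOW(C) ⊇ FOLLOW(S) ⊇ {$,b}; new: +{$,b}
  S: {$,b}  A: {$,b}  B: {$,b}  C: {$,b}
[2] done
  S: {$,b}  A: {$,b}  B: {$,b}  C: {$,b}

FOLLOW(S) = ["$", "b"]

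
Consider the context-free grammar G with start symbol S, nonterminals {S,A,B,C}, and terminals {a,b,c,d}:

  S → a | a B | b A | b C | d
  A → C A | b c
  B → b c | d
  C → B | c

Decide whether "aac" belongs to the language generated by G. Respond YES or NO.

CNF form of G:
  S -> T0 A | T0 C | T2 B | a | d
  A -> C A | T0 T1
  B -> T0 T1 | d
  C -> T0 T1 | c | d
  T0 -> b
  T1 -> c
  T2 -> a

CYK fill:
  T[0,0] 'a' = {S,T2}  orig:{S}
  T[1,1] 'a' = {S,T2}  orig:{S}
  T[2,2] 'c' = {C,T1}  orig:{C}
  T[0,1] 'aa' = ∅
  T[1,2] 'ac' = ∅
  T[0,2] 'aac' = ∅

S ∉ T[0,2] ⇒ NO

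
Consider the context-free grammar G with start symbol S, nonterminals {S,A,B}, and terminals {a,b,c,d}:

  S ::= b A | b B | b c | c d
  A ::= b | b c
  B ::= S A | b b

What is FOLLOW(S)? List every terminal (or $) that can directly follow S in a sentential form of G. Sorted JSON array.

Compute FIRST by fixpoint:
iter 1:
  A via A→b: +{b}
  B via B→b b: +{b}
  S via S→b A: +{b}
  S via S→c d: +{c}
  FIRST(S)={b,c}  FIRST(A)={b}  FIRST(B)={b}
iter 2:
  B via B→S A: +{c}
  FIRST(S)={b,c}  FIRST(A)={b}  FIRST(B)={b,c}
iter 3: done
  FIRST(S)={b,c}  FIRST(A)={b}  FIRST(B)={b,c}

FOLLOW iteration:
initialize: $ ∈ FOLLOW(S)
[1]
  B→S A: FOLLOW(S) ⊇ FIRST(A) = {b}; new: +{b}
  S→b A: FOLLOW(A) ⊇ FOLLOW(S) ⊇ {$,b}; new: +{$,b}
  S→b B: FOLLOW(B) ⊇ FOLLOW(S) ⊇ {$,b}; new: +{$,b}
  S: {$,b}  A: {$,b}  B: {$,b}
[2] (stable)
  S: {$,b}  A: {$,b}  B: {$,b}

FOLLOW(S) = ["$", "b"]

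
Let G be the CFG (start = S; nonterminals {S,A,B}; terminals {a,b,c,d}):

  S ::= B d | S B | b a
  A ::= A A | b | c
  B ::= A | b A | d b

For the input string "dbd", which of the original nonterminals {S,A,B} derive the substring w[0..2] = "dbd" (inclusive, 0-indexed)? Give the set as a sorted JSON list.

CNF form of G:
  S -> B T1 | S B | T0 T2
  A -> A A | b | c
  B -> A A | T0 A | T1 T0 | b | c
  T0 -> b
  T1 -> d
  T2 -> a

CYK fill — only the sub-triangle for w[0..2]:
  cell(0,0) d: {T1}  orig:{}
  cell(1,1) b: {A,B,T0}  orig:{A,B}
  cell(2,2) d: {T1}  orig:{}
  cell(0,1) db: {B}
  cell(1,2) bd: {S}
  cell(0,2) dbd: {S}

Original NTs in T[0,2] deriving "dbd": ["S"]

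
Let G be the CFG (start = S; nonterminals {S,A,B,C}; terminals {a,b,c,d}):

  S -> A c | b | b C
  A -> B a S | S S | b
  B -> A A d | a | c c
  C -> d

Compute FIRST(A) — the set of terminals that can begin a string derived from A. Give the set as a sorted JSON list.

FIRST iteration:
pass 1:
  A via A→b: +{b}
  B via B→A A d: +{b}
  B via B→a: +{a}
  B via B→c c: +{c}
  C via C→d: +{d}
  S via S→A c: +{b}
  FIRST[S]={b}  FIRST[A]={b}  FIRST[B]={a,b,c}  FIRST[C]={d}
pass 2:
  A via A→B a S: +{a,c}
  S via S→A c: +{a,c}
  FIRST[S]={a,b,c}  FIRST[A]={a,b,c}  FIRST[B]={a,b,c}  FIRST[C]={d}
pass 3: (no change)
  FIRST[S]={a,b,c}  FIRST[A]={a,b,c}  FIRST[B]={a,b,c}  FIRST[C]={d}

FIRST(A) = ["a", "b", "c"]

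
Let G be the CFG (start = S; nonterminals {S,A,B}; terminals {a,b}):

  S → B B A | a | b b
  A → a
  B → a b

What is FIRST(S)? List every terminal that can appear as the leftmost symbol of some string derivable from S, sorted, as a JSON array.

FIRST sets, iterate to fixpoint:
pass 1:
  A via A→a: +{a}
  B via B→a b: +{a}
  S via S→B B A: +{a}
  S via S→b b: +{b}
  FIRST(S)={a,b}  FIRST(A)={a}  FIRST(B)={a}
pass 2: (stable)
  FIRST(S)={a,b}  FIRST(A)={a}  FIRST(B)={a}

FIRST(S) = ["a", "b"]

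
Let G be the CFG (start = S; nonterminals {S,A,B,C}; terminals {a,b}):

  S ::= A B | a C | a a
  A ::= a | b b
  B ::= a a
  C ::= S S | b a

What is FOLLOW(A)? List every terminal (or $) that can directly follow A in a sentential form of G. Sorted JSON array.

FIRST sets, iterate to fixpoint:
round 1:
  A via A→a: +{a}
  A via A→b b: +{b}
  B via B→a a: +{a}
  C via C→b a: +{b}
  S via S→A B: +{a,b}
  FIRST[S]={a,b}  FIRST[A]={a,b}  FIRST[B]={a}  FIRST[C]={b}
round 2:
  C via C→S S: +{a}
  FIRST[S]={a,b}  FIRST[A]={a,b}  FIRST[B]={a}  FIRST[C]={a,b}
round 3: (no change)
  FIRST[S]={a,b}  FIRST[A]={a,b}  FIRST[B]={a}  FIRST[C]={a,b}

FOLLOW sets:
FOLLOW(S) := {$}
[1]
  C→S S: FOLLOW(S) ⊇ FIRST(S) = {a,b}; new: +{a,b}
  S→A B: FOLLOW(A) ⊇ FIRST(B) = {a}; new: +{a}
  S→A B: FOLLOW(B) ⊇ FOLLOW(S) ⊇ {$,a,b}; new: +{$,a,b}
  S→a C: FOLLOW(C) ⊇ FOLLOW(S) ⊇ {$,a,b}; new: +{$,a,b}
  FOLLOW[S]={$,a,b}  FOLLOW[A]={a}  FOLLOW[B]={$,a,b}  FOLLOW[C]={$,a,b}
[2] (no change)
  FOLLOW[S]={$,a,b}  FOLLOW[A]={a}  FOLLOW[B]={$,a,b}  FOLLOW[C]={$,a,b}

FOLLOW(A) = ["a"]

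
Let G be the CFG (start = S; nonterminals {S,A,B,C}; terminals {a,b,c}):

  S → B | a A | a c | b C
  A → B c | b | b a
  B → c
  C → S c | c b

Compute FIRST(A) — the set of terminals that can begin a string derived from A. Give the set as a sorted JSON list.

Compute FIRST by fixpoint:
[1]
  A via A→b: +{b}
  B via B→c: +{c}
  C via C→c b: +{c}
  S via S→B: +{c}
  S via S→a A: +{a}
  S via S→b C: +{b}
  FIRST[S]={a,b,c}  FIRST[A]={b}  FIRST[B]={c}  FIRST[C]={c}
[2]
  A via A→B c: +{c}
  C via C→S c: +{a,b}
  FIRST[S]={a,b,c}  FIRST[A]={b,c}  FIRST[B]={c}  FIRST[C]={a,b,c}
[3] (no change)
  FIRST[S]={a,b,c}  FIRST[A]={b,c}  FIRST[B]={c}  FIRST[C]={a,b,c}

FIRST(A) = ["b", "c"]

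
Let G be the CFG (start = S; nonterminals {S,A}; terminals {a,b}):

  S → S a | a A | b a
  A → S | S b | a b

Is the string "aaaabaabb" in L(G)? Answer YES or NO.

Convert to CNF:
  S -> S T0 | T0 A | T1 T0
  A -> S T0 | S T1 | T0 A | T0 T1 | T1 T0
  T0 -> a
  T1 -> b

CYK table (by increasing span):
  cell(0,0) a: {T0}  orig:{}
  cell(1,1) a: {T0}  orig:{}
  cell(2,2) a: {T0}  orig:{}
  cell(3,3) a: {T0}  orig:{}
  cell(4,4) b: {T1}  orig:{}
  cell(5,5) a: {T0}  orig:{}
  cell(6,6) a: {T0}  orig:{}
  cell(7,7) b: {T1}  orig:{}
  cell(8,8) b: {T1}  orig:{}
  cell(0,1) aa: ∅
  cell(1,2) aa: ∅
  cell(2,3) aa: ∅
  cell(3,4) ab: {A}
  cell(4,5) ba: {A,S}
  cell(5,6) aa: ∅
  cell(6,7) ab: {A}
  cell(7,8) bb: ∅
  cell(0,2) aaa: ∅
  cell(1,3) aaa: ∅
  cell(2,4) aab: {A,S}
  cell(3,5) aba: {A,S}
  cell(4,6) baa: {A,S}
  cell(5,7) aab: {A,S}
  cell(6,8) abb: ∅
  cell(0,3) aaaa: ∅
  cell(1,4) aaab: {A,S}
  cell(2,5) aaba: {A,S}
  cell(3,6) abaa: {A,S}
  cell(4,7) baab: {A}
  cell(5,8) aabb: {A}
  cell(0,4) aaaab: {A,S}
  cell(1,5) aaaba: {A,S}
  cell(2,6) aabaa: {A,S}
  cell(3,7) abaab: {A,S}
  cell(4,8) baabb: ∅
  cell(0,5) aaaaba: {A,S}
  cell(1,6) aaabaa: {A,S}
  cell(2,7) aabaab: {A,S}
  cell(3,8) abaabb: {A}
  cell(0,6) aaaabaa: {A,S}
  cell(1,7) aaabaab: {A,S}
  cell(2,8) aabaabb: {A,S}
  cell(0,7) aaaabaab: {A,S}
  cell(1,8) aaabaabb: {A,S}
  cell(0,8) aaaabaabb: {A,S}

S ∈ T[0,8] ⇒ YES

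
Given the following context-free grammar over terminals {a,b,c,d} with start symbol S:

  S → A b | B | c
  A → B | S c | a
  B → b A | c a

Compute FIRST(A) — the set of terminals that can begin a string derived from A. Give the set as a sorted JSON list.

FIRST iteration:
[1]
  A via A→a: +{a}
  B via B→b A: +{b}
  B via B→c a: +{c}
  S via S→A b: +{a}
  S via S→B: +{b,c}
  FIRST[S]={a,b,c}  FIRST[A]={a}  FIRST[B]={b,c}
[2]
  A via A→B: +{b,c}
  FIRST[S]={a,b,c}  FIRST[A]={a,b,c}  FIRST[B]={b,c}
[3] — fixpoint
  FIRST[S]={a,b,c}  FIRST[A]={a,b,c}  FIRST[B]={b,c}

FIRST(A) = ["a", "b", "c"]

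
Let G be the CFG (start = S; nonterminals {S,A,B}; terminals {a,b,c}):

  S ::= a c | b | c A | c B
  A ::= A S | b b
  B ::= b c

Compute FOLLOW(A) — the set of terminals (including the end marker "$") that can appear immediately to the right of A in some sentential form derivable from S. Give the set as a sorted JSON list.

Compute FIRST by fixpoint:
[1]
  A via A→b b: +{b}
  B via B→b c: +{b}
  S via S→a c: +{a}
  S via S→b: +{b}
  S via S→c A: +{c}
  FIRST[S]={a,b,c}  FIRST[A]={b}  FIRST[B]={b}
[2] — fixpoint
  FIRST[S]={a,b,c}  FIRST[A]={b}  FIRST[B]={b}

Compute FOLLOW by fixpoint:
initialize: $ ∈ FOLLOW(S)
[1]
  A→A S: FOLLOW(A) ⊇ FIRST(S) = {a,b,c}; new: +{a,b,c}
  A→A S: FOLLOW(S) ⊇ FOLLOW(A) ⊇ {a,b,c}; new: +{a,b,c}
  S→c A: FOLLOW(A) ⊇ FOLLOW(S) ⊇ {$,a,b,c}; new: +{$}
  S→c B: FOLLOW(B) ⊇ FOLLOW(S) ⊇ {$,a,b,c}; new: +{$,a,b,c}
  FOLLOW(S)={$,a,b,c}  FOLLOW(A)={$,a,b,c}  FOLLOW(B)={$,a,b,c}
[2] done
  FOLLOW(S)={$,a,b,c}  FOLLOW(A)={$,a,b,c}  FOLLOW(B)={$,a,b,c}

FOLLOW(A) = ["$", "a", "b", "c"]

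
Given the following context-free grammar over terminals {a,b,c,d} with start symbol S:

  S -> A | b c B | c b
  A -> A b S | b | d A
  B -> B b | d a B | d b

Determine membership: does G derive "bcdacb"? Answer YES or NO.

CNF form of G:
  S -> A X6 | T0 X7 | T1 A | T3 T0 | b
  A -> A X4 | T1 A | b
  B -> B T0 | T1 T0 | T1 X5
  T0 -> b
  T1 -> d
  T2 -> a
  T3 -> c
  X4 -> T0 S
  X5 -> T2 B
  X6 -> T0 S
  X7 -> T3 B

CYK fill:
  T[0,0] 'b' = {A,S,T0}  orig:{A,S}
  T[1,1] 'c' = {T3}  orig:{}
  T[2,2] 'd' = {T1}  orig:{}
  T[3,3] 'a' = {T2}  orig:{}
  T[4,4] 'c' = {T3}  orig:{}
  T[5,5] 'b' = {A,S,T0}  orig:{A,S}
  T[0,1] 'bc' = ∅
  T[1,2] 'cd' = ∅
  T[2,3] 'da' = ∅
  T[3,4] 'ac' = ∅
  T[4,5] 'cb' = {S}
  T[0,2] 'bcd' = ∅
  T[1,3] 'cda' = ∅
  T[2,4] 'dac' = ∅
  T[3,5] 'acb' = ∅
  T[0,3] 'bcda' = ∅
  T[1,4] 'cdac' = ∅
  T[2,5] 'dacb' = ∅
  T[0,4] 'bcdac' = ∅
  T[1,5] 'cdacb' = ∅
  T[0,5] 'bcdacb' = ∅

S ∉ T[0,5] ⇒ NO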